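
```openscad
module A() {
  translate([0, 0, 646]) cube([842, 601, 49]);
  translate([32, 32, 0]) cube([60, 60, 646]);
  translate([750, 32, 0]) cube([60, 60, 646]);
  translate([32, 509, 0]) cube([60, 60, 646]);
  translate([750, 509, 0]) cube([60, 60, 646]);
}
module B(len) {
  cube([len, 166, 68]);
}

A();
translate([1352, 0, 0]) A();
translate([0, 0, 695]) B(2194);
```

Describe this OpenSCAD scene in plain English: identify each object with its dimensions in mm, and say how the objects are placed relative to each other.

A is a table with a 842×601 mm rectangular top, 49 mm thick, top surface at z = 695 mm, supported by four 60×60 mm square legs, each inset 32 mm from the nearest pair of top edges, running from the floor.

B is a rectangular beam 2194 mm long (x), 166 mm deep (y), 68 mm thick (z).

The beam spans the tops of two tables placed 510 mm apart, resting at z = 695 mm.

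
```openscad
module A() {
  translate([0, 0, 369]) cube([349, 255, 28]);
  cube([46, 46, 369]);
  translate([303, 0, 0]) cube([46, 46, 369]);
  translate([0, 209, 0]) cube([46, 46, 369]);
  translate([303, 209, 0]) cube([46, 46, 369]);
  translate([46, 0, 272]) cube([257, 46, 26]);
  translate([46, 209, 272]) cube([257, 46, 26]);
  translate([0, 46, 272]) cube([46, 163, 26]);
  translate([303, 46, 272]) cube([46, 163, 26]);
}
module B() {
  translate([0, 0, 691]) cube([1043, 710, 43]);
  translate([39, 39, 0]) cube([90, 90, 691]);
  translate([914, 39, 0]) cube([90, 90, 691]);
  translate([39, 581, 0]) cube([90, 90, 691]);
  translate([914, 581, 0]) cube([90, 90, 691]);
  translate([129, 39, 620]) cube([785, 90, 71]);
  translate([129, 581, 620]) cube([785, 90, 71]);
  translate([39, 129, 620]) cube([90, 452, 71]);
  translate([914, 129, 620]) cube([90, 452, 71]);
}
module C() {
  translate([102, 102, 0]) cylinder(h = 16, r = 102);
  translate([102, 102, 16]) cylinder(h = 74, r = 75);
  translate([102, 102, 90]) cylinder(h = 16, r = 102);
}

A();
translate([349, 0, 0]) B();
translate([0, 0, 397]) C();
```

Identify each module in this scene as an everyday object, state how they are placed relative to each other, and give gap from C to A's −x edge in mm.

A is a stool. B is a table. C is a spool. The table is against the stool's +x side, with their −y faces flush. The spool is on top of the stool. The gap from the spool to the stool's −x edge is 0 mm.

The spool's min-x is at 0; the stool's min-x is 0; gap = 0 mm.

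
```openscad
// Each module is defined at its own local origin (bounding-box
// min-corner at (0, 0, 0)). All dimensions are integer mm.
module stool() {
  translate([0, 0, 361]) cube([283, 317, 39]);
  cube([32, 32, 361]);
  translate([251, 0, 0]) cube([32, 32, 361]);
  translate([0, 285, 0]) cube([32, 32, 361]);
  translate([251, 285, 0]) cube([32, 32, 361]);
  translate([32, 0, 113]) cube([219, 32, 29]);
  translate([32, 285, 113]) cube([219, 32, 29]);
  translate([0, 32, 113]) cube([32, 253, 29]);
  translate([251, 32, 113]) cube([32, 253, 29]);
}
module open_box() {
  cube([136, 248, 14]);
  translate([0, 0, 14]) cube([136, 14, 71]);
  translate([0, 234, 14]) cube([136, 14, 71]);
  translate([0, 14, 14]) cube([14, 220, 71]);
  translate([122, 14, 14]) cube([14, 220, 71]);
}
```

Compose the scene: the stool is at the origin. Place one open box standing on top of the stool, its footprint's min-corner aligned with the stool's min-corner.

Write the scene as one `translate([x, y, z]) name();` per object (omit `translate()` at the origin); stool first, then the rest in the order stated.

stool();
translate([0, 0, 400]) open_box();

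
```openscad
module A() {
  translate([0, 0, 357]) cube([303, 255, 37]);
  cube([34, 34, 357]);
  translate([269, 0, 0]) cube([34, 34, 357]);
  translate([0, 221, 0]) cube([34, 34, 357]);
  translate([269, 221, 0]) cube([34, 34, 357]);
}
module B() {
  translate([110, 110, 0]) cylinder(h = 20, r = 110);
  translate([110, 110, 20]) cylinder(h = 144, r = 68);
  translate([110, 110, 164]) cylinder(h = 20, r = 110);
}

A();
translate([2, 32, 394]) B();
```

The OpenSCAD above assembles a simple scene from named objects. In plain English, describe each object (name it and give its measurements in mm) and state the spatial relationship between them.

A is a four-legged stool. The seat is a 303×255×37 mm slab whose top surface is at z = 394 mm; four square legs, each 34×34 mm in cross-section, run from the floor (z = 0) to the underside of the seat, each flush with a corner of the seat.

B is a spool: two coaxial disc flanges of radius 110 mm and thickness 20 mm, joined by a core cylinder of radius 68 mm and height 144 mm. The lower flange rests on z = 0 and the three cylinders share a vertical axis.

The spool is on top of the stool.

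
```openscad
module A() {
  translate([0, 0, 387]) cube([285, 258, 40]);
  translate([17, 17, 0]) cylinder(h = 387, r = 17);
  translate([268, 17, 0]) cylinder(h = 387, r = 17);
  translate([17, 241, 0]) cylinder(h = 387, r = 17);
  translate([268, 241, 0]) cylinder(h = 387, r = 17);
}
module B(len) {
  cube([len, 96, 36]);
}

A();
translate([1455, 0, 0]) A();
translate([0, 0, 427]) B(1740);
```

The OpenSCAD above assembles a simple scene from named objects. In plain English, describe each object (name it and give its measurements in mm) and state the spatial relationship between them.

A is a four-legged stool. The seat is 285×258 mm, 40 mm thick, top at z = 427 mm. It stands on four round legs, each 34 mm in diameter, from z = 0 to the seat underside, each leg's axis is inset half a diameter from the nearest pair of seat edges (so the leg's bounding box is flush with the corner).

B is a rectangular beam 1740 mm long (x), 96 mm deep (y), 36 mm thick (z).

The beam spans the tops of two stools placed 1170 mm apart, resting at z = 427 mm.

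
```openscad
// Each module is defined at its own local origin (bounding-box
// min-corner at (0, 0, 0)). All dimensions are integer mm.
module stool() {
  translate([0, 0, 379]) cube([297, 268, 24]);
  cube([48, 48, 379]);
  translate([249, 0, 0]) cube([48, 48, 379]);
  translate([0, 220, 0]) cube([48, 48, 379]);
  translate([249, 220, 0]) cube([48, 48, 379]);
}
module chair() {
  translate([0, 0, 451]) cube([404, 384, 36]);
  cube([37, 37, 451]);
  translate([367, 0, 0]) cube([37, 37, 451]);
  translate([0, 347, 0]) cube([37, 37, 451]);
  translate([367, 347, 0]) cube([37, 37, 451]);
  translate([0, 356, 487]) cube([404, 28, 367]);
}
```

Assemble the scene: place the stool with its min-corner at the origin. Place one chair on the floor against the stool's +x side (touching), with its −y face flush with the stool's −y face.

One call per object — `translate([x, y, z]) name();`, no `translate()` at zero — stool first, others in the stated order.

stool();
translate([297, 0, 0]) chair();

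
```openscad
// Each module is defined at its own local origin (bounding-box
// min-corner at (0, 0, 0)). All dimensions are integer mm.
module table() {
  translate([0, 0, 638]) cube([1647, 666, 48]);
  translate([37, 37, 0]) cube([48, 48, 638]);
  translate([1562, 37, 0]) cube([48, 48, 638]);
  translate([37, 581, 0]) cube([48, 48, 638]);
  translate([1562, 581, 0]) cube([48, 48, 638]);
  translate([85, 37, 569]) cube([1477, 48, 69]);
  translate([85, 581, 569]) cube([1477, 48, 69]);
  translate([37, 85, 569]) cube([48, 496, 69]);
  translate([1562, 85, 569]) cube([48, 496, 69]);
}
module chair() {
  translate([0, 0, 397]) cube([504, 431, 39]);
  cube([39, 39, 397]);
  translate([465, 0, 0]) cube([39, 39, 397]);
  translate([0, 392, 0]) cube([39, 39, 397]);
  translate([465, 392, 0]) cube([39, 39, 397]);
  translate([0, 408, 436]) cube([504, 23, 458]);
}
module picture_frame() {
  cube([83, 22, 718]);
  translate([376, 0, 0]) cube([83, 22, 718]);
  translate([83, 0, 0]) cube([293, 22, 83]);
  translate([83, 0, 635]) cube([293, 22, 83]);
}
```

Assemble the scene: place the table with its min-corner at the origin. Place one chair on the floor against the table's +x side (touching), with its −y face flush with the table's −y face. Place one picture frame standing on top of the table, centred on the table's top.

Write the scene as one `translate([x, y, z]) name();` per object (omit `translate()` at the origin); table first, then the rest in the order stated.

table();
translate([1647, 0, 0]) chair();
translate([594, 322, 686]) picture_frame();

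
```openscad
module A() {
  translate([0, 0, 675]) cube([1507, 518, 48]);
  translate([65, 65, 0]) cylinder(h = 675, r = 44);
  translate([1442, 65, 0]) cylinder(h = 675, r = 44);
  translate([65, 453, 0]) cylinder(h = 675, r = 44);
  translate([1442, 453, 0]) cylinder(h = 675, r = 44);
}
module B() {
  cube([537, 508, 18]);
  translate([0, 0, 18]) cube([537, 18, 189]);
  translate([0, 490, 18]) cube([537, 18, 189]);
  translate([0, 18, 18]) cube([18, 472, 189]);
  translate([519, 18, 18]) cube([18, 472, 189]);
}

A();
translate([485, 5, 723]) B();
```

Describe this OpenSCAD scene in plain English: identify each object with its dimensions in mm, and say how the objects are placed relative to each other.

A is a rectangular dining table. The top is 1507×518×48 mm with its upper surface at z = 723 mm. It stands on four round legs of 88 mm diameter, each leg's bounding box inset 21 mm from the nearest pair of top edges, running from the floor to the underside of the top.

B is an open storage box with external size 537×508×207 mm and wall thickness 18 mm (the base is also 18 mm thick). The base covers the whole footprint; the four walls stand on the base, with the y-facing walls full-width and the x-facing walls fitting between their inner faces.

The open box is on top of the table, centred.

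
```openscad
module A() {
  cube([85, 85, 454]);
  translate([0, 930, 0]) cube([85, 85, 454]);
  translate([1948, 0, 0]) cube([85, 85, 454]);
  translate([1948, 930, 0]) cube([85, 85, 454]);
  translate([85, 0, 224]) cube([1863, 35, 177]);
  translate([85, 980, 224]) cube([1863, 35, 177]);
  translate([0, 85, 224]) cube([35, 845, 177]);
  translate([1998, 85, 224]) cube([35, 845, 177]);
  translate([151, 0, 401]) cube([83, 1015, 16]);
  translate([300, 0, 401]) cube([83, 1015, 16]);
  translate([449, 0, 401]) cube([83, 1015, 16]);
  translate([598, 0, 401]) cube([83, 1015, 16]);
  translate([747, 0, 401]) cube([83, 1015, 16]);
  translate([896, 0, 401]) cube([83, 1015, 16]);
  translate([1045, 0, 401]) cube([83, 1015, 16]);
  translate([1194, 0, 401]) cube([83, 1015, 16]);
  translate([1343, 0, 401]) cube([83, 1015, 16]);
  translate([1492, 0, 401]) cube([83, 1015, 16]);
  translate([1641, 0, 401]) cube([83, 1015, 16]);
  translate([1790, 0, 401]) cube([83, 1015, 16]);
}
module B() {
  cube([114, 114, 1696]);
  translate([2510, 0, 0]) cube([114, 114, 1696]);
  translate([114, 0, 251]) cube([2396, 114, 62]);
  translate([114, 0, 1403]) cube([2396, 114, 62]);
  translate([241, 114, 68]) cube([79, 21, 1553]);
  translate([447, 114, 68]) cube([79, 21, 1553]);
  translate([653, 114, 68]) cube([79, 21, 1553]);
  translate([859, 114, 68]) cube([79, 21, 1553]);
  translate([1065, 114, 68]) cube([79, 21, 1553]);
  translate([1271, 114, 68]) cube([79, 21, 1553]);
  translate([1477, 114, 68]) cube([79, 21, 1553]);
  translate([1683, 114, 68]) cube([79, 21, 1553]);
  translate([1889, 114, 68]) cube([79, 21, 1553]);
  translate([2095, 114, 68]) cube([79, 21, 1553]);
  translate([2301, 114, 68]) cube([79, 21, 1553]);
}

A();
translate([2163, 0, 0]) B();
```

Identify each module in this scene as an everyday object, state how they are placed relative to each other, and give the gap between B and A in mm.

The fence section's nearest face is 130 mm from the bed frame's +x face.

A is a bed frame. B is a fence section. The fence section is on the floor beside the bed frame on its +x side. The gap between the fence section and the bed frame is 130 mm.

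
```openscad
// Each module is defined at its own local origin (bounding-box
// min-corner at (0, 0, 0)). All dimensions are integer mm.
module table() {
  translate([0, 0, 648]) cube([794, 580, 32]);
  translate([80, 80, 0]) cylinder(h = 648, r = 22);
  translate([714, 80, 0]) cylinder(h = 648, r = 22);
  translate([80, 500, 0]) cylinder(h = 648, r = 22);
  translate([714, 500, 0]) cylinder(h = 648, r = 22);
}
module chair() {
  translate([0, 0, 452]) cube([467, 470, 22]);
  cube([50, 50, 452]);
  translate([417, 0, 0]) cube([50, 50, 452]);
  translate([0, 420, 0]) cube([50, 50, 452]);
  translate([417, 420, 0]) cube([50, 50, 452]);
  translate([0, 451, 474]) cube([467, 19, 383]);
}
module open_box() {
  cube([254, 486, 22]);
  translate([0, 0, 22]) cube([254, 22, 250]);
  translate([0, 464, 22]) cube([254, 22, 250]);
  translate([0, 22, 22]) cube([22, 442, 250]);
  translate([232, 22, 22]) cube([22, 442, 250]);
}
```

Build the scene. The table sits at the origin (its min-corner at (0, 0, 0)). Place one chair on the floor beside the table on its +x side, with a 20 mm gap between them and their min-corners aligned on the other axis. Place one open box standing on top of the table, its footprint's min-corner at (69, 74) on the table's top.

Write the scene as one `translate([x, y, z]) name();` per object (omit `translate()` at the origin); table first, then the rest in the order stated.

table();
translate([814, 0, 0]) chair();
translate([69, 74, 680]) open_box();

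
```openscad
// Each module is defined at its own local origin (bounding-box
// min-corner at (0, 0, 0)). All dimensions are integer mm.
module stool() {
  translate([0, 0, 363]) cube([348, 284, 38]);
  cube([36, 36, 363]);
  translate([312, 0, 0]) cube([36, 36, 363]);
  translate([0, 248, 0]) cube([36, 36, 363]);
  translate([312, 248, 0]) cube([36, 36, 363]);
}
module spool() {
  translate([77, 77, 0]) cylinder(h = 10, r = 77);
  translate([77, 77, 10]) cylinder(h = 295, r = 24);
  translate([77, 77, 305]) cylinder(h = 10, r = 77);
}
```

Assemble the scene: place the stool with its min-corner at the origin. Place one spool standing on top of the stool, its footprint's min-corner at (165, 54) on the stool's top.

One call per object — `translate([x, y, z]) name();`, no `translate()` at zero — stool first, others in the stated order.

stool();
translate([165, 54, 401]) spool();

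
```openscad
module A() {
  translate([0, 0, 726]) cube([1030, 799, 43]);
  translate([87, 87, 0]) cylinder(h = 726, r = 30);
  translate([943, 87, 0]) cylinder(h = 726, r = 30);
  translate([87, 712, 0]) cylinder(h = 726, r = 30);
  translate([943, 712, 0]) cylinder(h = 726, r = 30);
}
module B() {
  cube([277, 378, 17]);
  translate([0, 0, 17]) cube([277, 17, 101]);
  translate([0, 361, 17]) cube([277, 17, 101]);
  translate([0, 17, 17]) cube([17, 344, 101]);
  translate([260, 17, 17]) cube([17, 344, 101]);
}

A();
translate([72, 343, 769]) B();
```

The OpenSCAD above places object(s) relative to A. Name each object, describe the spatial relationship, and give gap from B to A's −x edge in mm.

A is a table. B is an open box. The open box is on top of the table. The gap from the open box to the table's −x edge is 72 mm.

The open box's min-x is at 72; the table's min-x is 0; gap = 72 mm.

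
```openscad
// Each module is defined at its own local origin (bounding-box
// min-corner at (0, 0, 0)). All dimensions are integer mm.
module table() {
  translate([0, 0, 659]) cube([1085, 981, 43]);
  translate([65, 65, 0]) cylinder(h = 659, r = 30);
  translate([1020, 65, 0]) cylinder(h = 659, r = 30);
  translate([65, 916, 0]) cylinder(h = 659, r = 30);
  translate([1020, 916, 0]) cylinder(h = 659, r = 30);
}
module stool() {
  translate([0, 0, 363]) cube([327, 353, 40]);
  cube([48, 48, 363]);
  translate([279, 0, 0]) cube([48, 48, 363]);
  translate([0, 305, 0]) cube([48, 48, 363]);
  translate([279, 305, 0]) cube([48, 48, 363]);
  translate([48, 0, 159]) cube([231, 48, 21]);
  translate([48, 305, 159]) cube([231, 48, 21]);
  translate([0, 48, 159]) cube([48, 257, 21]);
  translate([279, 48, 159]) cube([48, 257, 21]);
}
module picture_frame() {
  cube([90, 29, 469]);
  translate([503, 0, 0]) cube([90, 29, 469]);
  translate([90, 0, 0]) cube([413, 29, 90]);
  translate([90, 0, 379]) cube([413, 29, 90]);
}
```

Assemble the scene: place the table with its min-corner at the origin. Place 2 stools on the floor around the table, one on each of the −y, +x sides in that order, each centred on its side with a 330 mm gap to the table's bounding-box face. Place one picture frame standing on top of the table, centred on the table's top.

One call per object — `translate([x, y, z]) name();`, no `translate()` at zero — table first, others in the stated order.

table();
translate([379, -683, 0]) stool();
translate([1415, 314, 0]) stool();
translate([246, 476, 702]) picture_frame();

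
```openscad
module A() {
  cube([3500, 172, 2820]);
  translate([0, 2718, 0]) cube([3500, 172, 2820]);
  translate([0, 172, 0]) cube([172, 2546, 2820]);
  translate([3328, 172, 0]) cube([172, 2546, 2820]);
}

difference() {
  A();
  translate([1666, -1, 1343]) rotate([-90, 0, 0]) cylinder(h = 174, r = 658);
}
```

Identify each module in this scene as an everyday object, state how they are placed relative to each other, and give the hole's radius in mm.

The subtracted cylinder has r = 658 mm.

A is a house frame. The house frame has a circular hole through its front wall. The hole's radius is 658 mm.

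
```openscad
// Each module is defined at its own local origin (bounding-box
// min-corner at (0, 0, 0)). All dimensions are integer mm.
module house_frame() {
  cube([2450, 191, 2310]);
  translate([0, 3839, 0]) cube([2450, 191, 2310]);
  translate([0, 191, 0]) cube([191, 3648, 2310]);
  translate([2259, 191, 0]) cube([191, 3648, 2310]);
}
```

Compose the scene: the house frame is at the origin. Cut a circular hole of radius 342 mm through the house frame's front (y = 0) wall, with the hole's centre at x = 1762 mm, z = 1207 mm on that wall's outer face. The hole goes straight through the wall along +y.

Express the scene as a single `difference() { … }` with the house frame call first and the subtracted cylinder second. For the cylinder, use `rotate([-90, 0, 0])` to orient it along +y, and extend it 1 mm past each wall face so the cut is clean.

difference() {
  house_frame();
  translate([1762, -1, 1207]) rotate([-90, 0, 0]) cylinder(h = 193, r = 342);
}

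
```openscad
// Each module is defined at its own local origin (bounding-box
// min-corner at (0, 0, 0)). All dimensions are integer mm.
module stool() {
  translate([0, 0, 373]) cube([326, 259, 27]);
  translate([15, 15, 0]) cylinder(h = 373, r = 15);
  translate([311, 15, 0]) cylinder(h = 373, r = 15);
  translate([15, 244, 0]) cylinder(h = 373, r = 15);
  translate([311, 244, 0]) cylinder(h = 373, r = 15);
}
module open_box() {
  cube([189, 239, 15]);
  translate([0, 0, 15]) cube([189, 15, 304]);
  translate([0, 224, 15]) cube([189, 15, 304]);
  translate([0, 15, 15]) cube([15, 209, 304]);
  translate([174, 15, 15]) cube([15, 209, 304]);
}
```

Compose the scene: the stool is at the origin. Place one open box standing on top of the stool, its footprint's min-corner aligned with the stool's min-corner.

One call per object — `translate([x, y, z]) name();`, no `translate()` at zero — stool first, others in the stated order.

stool();
translate([0, 0, 400]) open_box();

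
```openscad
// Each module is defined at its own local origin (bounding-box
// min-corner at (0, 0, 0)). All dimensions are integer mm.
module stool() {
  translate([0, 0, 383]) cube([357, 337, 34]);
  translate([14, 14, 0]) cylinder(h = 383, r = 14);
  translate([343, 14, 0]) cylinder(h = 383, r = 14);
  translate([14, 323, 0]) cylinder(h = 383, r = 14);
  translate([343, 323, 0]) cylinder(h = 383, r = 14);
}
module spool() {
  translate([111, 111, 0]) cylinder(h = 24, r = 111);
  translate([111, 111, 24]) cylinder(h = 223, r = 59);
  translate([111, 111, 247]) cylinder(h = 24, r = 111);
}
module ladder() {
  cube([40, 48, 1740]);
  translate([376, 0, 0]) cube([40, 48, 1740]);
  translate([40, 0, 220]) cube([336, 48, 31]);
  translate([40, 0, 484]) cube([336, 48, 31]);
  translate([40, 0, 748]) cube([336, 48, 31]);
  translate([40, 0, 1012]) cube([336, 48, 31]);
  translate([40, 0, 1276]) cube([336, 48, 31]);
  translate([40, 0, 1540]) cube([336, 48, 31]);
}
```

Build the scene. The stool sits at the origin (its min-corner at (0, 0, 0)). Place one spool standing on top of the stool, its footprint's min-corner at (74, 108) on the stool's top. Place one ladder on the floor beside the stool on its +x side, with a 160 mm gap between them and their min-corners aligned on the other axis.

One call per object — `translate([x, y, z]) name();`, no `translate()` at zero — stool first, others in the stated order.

stool();
translate([74, 108, 417]) spool();
translate([517, 0, 0]) ladder();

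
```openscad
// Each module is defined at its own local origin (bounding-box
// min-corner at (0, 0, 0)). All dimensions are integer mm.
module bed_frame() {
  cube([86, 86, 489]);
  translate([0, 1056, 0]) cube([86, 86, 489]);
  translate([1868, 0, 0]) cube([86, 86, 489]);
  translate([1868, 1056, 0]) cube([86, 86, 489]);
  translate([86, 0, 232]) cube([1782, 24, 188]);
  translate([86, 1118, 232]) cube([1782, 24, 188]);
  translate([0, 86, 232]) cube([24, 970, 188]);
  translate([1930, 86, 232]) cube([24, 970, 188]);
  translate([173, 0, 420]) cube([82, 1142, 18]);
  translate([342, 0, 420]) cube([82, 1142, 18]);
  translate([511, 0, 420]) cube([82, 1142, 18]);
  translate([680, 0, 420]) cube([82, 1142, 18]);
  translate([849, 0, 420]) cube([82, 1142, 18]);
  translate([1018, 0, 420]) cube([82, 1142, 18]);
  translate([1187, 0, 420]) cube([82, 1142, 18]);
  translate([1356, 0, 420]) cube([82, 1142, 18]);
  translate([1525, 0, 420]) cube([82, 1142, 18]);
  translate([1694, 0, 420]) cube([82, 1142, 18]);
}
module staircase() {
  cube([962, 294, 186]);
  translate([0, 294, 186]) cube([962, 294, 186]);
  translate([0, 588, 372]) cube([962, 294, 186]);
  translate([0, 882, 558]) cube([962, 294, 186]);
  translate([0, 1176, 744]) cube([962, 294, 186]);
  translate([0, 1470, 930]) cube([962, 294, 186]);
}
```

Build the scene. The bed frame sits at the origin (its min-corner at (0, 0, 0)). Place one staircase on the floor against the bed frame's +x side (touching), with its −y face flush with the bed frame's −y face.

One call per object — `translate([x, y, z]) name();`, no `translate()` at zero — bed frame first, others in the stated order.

bed_frame();
translate([1954, 0, 0]) staircase();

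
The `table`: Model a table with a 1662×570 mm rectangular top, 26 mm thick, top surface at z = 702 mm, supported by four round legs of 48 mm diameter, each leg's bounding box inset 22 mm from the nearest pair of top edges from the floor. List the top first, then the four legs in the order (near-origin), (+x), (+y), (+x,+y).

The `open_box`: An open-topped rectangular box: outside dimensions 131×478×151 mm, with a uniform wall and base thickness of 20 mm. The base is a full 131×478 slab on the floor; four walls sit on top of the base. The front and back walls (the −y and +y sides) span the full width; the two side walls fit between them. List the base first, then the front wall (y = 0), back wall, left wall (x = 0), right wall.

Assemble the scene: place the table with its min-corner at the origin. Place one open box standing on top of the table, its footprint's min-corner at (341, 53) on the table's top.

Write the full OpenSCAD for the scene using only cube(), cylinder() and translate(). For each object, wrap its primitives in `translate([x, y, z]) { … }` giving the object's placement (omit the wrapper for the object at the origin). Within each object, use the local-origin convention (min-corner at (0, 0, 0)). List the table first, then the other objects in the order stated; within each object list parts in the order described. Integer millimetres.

translate([0, 0, 676]) cube([1662, 570, 26]);
translate([46, 46, 0]) cylinder(h = 676, r = 24);
translate([1616, 46, 0]) cylinder(h = 676, r = 24);
translate([46, 524, 0]) cylinder(h = 676, r = 24);
translate([1616, 524, 0]) cylinder(h = 676, r = 24);
translate([341, 53, 702]) {
  cube([131, 478, 20]);
  translate([0, 0, 20]) cube([131, 20, 131]);
  translate([0, 458, 20]) cube([131, 20, 131]);
  translate([0, 20, 20]) cube([20, 438, 131]);
  translate([111, 20, 20]) cube([20, 438, 131]);
}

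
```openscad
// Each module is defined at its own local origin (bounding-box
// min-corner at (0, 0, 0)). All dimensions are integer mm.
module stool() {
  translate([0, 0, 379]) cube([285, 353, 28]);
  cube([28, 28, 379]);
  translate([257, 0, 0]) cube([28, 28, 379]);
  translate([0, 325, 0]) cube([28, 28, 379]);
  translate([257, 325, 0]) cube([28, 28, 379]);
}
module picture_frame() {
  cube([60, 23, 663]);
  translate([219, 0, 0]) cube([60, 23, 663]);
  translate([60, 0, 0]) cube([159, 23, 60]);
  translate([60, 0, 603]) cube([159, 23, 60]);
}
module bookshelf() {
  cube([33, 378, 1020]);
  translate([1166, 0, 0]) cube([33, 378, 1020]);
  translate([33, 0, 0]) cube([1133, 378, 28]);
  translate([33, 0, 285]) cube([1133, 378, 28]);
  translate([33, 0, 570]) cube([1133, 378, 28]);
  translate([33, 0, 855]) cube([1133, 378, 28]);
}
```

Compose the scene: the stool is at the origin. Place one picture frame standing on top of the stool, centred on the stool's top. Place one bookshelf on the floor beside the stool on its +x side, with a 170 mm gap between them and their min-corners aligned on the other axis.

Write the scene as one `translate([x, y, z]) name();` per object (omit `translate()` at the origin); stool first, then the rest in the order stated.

stool();
translate([3, 165, 407]) picture_frame();
translate([455, 0, 0]) bookshelf();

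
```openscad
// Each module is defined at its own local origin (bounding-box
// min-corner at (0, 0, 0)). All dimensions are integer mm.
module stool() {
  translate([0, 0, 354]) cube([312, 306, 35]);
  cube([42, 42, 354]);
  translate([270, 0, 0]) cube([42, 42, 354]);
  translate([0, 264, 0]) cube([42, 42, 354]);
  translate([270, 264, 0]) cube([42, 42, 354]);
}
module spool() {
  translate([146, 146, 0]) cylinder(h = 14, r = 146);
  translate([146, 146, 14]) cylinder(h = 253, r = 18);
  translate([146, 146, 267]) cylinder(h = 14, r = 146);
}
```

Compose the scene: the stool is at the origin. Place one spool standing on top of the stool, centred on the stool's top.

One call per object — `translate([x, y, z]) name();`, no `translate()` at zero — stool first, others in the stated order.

stool();
translate([10, 7, 389]) spool();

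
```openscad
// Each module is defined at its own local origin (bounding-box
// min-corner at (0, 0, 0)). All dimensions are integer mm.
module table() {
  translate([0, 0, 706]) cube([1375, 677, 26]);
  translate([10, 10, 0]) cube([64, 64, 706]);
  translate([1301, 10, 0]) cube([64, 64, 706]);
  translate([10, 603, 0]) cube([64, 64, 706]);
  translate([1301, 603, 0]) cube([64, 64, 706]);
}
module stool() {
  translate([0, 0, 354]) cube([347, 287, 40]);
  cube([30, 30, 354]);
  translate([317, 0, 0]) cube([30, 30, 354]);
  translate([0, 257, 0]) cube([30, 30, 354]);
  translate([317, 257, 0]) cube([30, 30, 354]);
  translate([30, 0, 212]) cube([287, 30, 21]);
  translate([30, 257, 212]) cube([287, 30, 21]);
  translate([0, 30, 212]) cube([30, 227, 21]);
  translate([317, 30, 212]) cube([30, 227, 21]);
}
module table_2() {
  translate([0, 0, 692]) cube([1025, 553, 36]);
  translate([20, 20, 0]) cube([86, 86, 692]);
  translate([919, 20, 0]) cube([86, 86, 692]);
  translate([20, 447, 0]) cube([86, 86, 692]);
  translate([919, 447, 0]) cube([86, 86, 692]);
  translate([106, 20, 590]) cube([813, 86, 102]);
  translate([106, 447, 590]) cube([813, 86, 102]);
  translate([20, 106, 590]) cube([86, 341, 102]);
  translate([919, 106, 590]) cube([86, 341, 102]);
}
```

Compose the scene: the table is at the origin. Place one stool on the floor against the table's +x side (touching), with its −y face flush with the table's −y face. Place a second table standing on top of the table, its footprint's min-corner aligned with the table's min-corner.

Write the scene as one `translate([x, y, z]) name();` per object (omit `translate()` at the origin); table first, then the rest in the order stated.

table();
translate([1375, 0, 0]) stool();
translate([0, 0, 732]) table_2();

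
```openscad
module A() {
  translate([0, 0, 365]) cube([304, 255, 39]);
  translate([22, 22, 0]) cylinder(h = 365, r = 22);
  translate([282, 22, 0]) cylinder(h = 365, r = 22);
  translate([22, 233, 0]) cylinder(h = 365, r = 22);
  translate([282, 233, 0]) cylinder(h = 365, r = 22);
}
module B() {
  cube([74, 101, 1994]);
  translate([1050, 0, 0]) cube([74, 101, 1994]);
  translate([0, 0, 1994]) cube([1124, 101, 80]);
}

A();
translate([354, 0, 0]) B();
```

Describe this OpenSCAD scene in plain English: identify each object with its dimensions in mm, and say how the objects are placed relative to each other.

A is a four-legged stool. The seat is 304×255 mm, 39 mm thick, top at z = 404 mm. It stands on four round legs, each 44 mm in diameter, from z = 0 to the seat underside, each leg's axis is inset half a diameter from the nearest pair of seat edges (so the leg's bounding box is flush with the corner).

B is a door frame. The clear opening is 976 mm wide and 1994 mm high. Two 74 mm wide jambs, 101 mm deep, stand either side of the opening from the floor to the top of the opening. A 80 mm thick head sits across the top of both jambs, spanning the full outside width of the frame.

The door frame is on the floor beside the stool on its +x side.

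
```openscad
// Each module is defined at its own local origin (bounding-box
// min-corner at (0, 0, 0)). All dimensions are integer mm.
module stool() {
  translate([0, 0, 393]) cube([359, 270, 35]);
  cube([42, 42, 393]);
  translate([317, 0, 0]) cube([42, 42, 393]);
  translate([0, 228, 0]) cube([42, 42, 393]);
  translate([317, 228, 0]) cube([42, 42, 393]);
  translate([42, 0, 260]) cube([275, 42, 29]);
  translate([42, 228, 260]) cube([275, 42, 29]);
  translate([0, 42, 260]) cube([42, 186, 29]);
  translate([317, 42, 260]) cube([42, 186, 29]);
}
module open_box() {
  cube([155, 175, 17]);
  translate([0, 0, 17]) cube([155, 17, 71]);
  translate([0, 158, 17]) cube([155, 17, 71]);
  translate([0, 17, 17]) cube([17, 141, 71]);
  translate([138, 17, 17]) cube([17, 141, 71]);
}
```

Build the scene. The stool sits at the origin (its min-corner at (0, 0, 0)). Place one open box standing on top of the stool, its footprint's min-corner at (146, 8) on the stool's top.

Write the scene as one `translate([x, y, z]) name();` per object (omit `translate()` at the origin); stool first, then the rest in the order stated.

stool();
translate([146, 8, 428]) open_box();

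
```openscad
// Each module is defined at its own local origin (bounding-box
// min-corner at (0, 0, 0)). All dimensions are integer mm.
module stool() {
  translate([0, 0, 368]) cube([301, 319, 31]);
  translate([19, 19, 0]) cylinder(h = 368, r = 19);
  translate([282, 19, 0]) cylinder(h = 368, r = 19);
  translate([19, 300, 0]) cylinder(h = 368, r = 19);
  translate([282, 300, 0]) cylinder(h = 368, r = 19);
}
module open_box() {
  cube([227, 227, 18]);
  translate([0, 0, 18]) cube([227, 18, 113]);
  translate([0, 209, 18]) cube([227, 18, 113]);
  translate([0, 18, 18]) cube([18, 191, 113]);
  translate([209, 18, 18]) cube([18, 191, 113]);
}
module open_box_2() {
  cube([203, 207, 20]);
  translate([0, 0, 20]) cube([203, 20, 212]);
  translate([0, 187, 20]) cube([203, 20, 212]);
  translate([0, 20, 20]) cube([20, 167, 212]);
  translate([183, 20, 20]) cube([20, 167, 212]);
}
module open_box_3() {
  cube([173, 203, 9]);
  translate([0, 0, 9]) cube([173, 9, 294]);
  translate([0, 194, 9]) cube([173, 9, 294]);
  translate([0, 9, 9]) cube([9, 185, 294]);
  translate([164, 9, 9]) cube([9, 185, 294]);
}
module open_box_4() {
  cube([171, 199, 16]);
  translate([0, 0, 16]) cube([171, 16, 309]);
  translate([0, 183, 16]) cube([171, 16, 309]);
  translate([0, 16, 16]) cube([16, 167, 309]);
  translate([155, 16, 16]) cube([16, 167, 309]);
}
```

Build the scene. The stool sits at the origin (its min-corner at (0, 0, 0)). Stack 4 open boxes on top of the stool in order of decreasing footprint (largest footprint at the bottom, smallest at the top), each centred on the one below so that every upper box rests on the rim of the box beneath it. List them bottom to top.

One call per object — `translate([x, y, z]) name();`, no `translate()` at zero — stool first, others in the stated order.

stool();
translate([37, 46, 399]) open_box();
translate([49, 56, 530]) open_box_2();
translate([64, 58, 762]) open_box_3();
translate([65, 60, 1065]) open_box_4();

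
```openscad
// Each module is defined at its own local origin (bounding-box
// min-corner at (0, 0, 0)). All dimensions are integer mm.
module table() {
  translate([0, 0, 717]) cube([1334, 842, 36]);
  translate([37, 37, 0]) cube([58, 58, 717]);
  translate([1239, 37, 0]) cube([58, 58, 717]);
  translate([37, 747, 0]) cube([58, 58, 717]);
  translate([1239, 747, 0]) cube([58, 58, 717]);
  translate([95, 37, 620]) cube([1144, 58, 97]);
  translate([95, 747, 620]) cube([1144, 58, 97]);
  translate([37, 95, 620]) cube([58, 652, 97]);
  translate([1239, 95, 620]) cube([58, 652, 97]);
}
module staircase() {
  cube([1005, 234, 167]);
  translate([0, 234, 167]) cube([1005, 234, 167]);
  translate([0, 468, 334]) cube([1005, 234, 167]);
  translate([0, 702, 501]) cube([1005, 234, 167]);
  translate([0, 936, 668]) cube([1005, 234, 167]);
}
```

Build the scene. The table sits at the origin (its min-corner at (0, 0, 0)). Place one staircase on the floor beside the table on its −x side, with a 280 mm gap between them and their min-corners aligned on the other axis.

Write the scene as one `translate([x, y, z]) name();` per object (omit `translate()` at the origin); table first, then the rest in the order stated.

table();
translate([-1285, 0, 0]) staircase();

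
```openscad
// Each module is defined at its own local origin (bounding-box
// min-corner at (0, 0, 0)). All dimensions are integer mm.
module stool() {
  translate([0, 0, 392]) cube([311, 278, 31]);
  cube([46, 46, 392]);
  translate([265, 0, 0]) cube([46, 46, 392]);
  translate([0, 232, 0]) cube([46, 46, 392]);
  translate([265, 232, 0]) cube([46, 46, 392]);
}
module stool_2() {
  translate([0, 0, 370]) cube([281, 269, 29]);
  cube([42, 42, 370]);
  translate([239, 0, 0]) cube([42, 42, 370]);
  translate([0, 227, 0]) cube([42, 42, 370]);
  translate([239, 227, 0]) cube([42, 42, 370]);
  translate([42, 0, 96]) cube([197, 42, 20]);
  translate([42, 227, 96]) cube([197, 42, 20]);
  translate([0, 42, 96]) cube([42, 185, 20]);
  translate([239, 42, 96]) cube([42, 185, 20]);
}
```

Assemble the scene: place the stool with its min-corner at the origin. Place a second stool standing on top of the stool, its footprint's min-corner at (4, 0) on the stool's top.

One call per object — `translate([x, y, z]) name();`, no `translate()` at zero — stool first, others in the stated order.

stool();
translate([4, 0, 423]) stool_2();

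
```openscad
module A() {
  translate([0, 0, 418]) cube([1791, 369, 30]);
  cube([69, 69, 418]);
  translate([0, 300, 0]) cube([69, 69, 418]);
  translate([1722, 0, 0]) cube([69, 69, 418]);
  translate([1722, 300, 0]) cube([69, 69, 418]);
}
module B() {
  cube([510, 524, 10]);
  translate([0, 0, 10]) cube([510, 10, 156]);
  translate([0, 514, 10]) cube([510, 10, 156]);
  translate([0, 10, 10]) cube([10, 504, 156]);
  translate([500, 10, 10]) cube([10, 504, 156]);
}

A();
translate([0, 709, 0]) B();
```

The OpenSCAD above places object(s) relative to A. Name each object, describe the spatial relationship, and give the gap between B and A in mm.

A is a bench. B is an open box. The open box is on the floor beside the bench on its +y side. The gap between the open box and the bench is 340 mm.

The open box's nearest face is 340 mm from the bench's +y face.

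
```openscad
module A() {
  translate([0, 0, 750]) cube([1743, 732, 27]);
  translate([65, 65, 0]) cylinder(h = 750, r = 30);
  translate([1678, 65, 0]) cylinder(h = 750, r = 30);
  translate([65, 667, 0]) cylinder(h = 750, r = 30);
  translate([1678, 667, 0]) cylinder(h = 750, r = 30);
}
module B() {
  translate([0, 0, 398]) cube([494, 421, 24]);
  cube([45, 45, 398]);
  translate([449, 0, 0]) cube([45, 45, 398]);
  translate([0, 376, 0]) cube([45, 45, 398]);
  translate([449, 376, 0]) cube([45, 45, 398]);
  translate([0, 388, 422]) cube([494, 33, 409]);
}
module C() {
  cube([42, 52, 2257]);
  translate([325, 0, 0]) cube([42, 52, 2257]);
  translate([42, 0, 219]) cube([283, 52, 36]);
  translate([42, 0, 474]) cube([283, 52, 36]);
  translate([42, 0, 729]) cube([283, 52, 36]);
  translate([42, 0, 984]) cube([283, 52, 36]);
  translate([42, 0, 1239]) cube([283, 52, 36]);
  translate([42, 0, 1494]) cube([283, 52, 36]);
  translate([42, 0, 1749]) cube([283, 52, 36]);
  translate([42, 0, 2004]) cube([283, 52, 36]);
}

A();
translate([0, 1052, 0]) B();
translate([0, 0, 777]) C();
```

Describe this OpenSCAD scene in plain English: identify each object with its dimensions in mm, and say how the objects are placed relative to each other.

A is a table with a 1743×732 mm rectangular top, 27 mm thick, top surface at z = 777 mm, supported by four round legs of 60 mm diameter, each leg's bounding box inset 35 mm from the nearest pair of top edges, running from the floor.

B is a chair. The seat is a 494×421×24 mm slab with its top at z = 422 mm, on four 45×45 mm corner legs (flush with the seat edges, standing on z = 0). A flat backrest 33 mm thick, 409 mm tall, spans the full seat width and rises from the seat top along its +y edge, rear face flush with the rear of the seat.

C is a wooden ladder with two side rails of 42×52 mm section and 2257 mm height, set 367 mm apart overall. Between them run 8 rectangular rungs (52 mm deep, 36 mm thick), front faces flush with the rails' −y face. The bottom of the first rung is 219 mm above the floor and each subsequent rung is 255 mm higher than the one below.

The chair is on the floor beside the table on its +y side. The ladder is on top of the table.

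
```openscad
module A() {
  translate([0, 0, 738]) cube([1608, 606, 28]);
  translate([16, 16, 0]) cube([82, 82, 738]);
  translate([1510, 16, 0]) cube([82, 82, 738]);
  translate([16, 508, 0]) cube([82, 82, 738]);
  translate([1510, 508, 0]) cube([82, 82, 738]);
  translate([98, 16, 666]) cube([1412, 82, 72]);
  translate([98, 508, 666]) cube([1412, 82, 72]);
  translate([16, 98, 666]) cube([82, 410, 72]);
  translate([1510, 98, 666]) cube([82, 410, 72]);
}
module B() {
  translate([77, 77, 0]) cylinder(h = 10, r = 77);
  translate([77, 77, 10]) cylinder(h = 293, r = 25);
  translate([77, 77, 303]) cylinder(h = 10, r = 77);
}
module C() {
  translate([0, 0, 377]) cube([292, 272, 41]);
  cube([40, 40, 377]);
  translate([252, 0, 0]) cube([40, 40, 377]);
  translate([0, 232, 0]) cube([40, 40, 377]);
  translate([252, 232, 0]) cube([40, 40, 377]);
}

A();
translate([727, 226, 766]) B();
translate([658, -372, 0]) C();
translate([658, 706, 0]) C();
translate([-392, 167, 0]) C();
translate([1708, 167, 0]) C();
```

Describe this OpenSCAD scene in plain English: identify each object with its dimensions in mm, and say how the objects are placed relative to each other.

A is a table: top 1608 mm (x) × 606 mm (y), 28 mm thick, upper face at z = 766 mm, on four 82×82 mm square legs, each inset 16 mm from the nearest pair of top edges, running from z = 0 to the bottom of the top. Four apron rails, 82 mm thick and 72 mm tall, run between adjacent legs with their top edges flush with the underside of the top and their outer faces flush with the legs' outer faces.

B is a spool: two coaxial disc flanges of radius 77 mm and thickness 10 mm, joined by a core cylinder of radius 25 mm and height 293 mm. The lower flange rests on z = 0 and the three cylinders share a vertical axis.

C is a four-legged stool. The seat is a 292×272×41 mm slab whose top surface is at z = 418 mm; four square legs, each 40×40 mm in cross-section, run from the floor (z = 0) to the underside of the seat, each flush with a corner of the seat.

The spool is on top of the table, centred. Four stools sit around the table at the −y, +y, −x, +x sides.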